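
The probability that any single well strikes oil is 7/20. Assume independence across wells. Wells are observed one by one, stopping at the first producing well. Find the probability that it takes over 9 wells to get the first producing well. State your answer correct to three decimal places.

Y = number of wells to the first success; geometric, p = 0.35.
P(Y > 9) = P(first 9 all fail) = (1−p)^9 = 0.02071

0.021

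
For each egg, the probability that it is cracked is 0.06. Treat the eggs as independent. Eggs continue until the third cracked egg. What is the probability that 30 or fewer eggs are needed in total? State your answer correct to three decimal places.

0.268

Finishing within 30 eggs ⇔ at least 3 successes in the first 30. With X ~ Binomial(30, 0.06), P(Y ≤ 30) = 1 − P(X ≤ 2).
  k=0: C(30,0)·0.06^0·0.94^30 = 0.15626
  k=1: C(30,1)·0.06^1·0.94^29 = 0.29921
  k=2: C(30,2)·0.06^2·0.94^28 = 0.27693
1 − 0.73240 = 0.26760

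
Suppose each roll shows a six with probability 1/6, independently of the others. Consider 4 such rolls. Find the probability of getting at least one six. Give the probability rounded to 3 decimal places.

P(at least one) = 1 − P(none) = 1 − (1 − 0.166667)^4
= 1 − 0.48225 = 0.51775

0.518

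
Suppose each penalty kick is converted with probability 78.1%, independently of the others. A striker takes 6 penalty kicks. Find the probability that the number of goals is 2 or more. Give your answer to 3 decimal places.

0.998

X ~ Binomial(6, 0.781); P(X ≥ 2) = Σ C(6,k) p^k (1−p)^(6−k) over k:
  k=2: C(6,2)·0.781^2·0.219^4 = 0.02105
  k=3: C(6,3)·0.781^3·0.219^3 = 0.10007
  k=4: C(6,4)·0.781^4·0.219^2 = 0.26766
  k=5: C(6,5)·0.781^5·0.219^1 = 0.38181
  k=6: C(6,6)·0.781^6·0.219^0 = 0.22694
Total = 0.99753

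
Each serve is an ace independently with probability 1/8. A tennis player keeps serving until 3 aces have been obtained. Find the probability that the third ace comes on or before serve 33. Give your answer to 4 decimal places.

Finishing within 33 serves ⇔ at least 3 successes in the first 33. With X ~ Binomial(33, 0.125), P(Y ≤ 33) = 1 − P(X ≤ 2).
  k=0: C(33,0)·0.125^0·0.875^33 = 0.012197
  k=1: C(33,1)·0.125^1·0.875^32 = 0.057502
  k=2: C(33,2)·0.125^2·0.875^31 = 0.131433
1 − 0.201132 = 0.798868

0.7989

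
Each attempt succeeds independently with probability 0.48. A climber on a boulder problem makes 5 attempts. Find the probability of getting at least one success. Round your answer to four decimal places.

0.9620

P(at least one) = 1 − P(none) = 1 − (1 − 0.48)^5
= 1 − 0.038020 = 0.961980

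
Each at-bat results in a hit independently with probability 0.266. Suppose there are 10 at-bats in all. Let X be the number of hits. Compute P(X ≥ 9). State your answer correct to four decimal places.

X ~ Binomial(10, 0.266); P(X ≥ 9) = Σ C(10,k) p^k (1−p)^(10−k) over k:
  k=9: C(10,9)·0.266^9·0.734^1 = 0.000049
  k=10: C(10,10)·0.266^10·0.734^0 = 0.000002
Total = 0.000051

0.0001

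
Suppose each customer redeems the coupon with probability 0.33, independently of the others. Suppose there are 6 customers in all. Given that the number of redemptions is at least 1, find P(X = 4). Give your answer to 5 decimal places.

0.08780

X ~ Binomial(6, 0.33). Want P(X=4 | X≥1) = P(X=4) / P(X≥1).
P(X=4) = C(6,4)·0.33^4·0.67^2 = 0.0798540
P(X≥1) = 1 − 0.0904584 = 0.9095416
Ratio = 0.0798540 / 0.9095416 = 0.0877959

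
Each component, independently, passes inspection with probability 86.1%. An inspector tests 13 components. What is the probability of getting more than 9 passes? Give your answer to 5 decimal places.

X ~ Binomial(13, 0.861); P(X ≥ 10) = Σ C(13,k) p^k (1−p)^(13−k) over k:
  k=10: C(13,10)·0.861^10·0.139^3 = 0.1719657
  k=11: C(13,11)·0.861^11·0.139^2 = 0.2905085
  k=12: C(13,12)·0.861^12·0.139^1 = 0.2999135
  k=13: C(13,13)·0.861^13·0.139^0 = 0.1429029
Total = 0.9052906

0.90529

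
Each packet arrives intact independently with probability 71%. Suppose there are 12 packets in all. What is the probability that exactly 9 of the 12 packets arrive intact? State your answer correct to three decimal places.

X ~ Binomial(n=12, p=0.71).
P(X=9) = C(12,9) · p^9 · (1−p)^3
= 220 · 0.045849 · 0.024389 = 0.24600

0.246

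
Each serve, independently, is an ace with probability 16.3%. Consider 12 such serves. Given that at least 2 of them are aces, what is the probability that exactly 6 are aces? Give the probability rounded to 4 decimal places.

X ~ Binomial(12, 0.163). Want P(X=6 | X≥2) = P(X=6) / P(X≥2).
P(X=6) = C(12,6)·0.163^6·0.837^6 = 0.005959
P(X≥2) = 1 − 0.118224 − 0.276280 = 0.605496
Ratio = 0.005959 / 0.605496 = 0.009841

0.0098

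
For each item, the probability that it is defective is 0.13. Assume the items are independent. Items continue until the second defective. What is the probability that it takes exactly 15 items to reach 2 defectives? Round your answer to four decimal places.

0.0387

Y = trial on which the second success occurs; negative binomial, r=2, p=0.13.
P(Y=15) = C(14,1) · p^2 · (1−p)^13
= 14 · 0.0169 · 0.16359 = 0.038705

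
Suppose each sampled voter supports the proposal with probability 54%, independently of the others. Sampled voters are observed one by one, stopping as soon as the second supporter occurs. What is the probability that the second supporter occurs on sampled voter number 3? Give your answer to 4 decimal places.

0.2683

Y = trial on which the second success occurs; negative binomial, r=2, p=0.54.
P(Y=3) = C(2,1) · p^2 · (1−p)^1
= 2 · 0.2916 · 0.46 = 0.268272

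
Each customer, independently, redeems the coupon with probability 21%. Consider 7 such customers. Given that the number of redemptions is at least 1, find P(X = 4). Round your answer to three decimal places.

0.042

X ~ Binomial(7, 0.21). Want P(X=4 | X≥1) = P(X=4) / P(X≥1).
P(X=4) = C(7,4)·0.21^4·0.79^3 = 0.03356
P(X≥1) = 1 − 0.19204 = 0.80796
Ratio = 0.03356 / 0.80796 = 0.04154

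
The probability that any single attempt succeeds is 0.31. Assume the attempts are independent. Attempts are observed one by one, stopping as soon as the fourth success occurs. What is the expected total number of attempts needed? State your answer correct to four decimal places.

Y = total attempts until the fourth success; negative binomial with r=4, p=0.31.
E[Y] = r / p = 4 / 0.31 = 12.903226

12.9032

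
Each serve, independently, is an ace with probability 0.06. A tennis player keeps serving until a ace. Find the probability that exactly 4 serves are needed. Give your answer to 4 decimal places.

Geometric (trials to first success), p = 0.06.
P(Y = 4) = (1−p)^3 · p = 0.83058 · 0.06 = 0.049835

0.0498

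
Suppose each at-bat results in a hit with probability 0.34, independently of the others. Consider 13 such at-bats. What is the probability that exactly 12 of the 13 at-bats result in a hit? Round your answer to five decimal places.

X ~ Binomial(n=13, p=0.34).
P(X=12) = C(13,12) · p^12 · (1−p)^1
= 13 · 2.3864e-06 · 0.66 = 0.0000205

0.00002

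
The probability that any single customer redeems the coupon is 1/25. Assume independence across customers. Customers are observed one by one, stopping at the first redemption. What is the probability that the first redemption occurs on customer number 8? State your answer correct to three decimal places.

Geometric (trials to first success), p = 0.04.
P(Y = 8) = (1−p)^7 · p = 0.75145 · 0.04 = 0.03006

0.030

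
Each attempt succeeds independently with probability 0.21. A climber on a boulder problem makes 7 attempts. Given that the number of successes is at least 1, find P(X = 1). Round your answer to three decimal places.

X ~ Binomial(7, 0.21). Want P(X=1 | X≥1) = P(X=1) / P(X≥1).
P(X=1) = C(7,1)·0.21^1·0.79^6 = 0.35734
P(X≥1) = 1 − 0.19204 = 0.80796
Ratio = 0.35734 / 0.80796 = 0.44227

0.442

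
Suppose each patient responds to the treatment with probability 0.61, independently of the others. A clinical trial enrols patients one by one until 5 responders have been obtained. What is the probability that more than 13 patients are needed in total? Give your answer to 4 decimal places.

Needing more than 13 patients ⇔ fewer than 5 successes in the first 13. With X ~ Binomial(13, 0.61), P(Y > 13) = P(X ≤ 4).
  k=0: C(13,0)·0.61^0·0.39^13 = 0.000005
  k=1: C(13,1)·0.61^1·0.39^12 = 0.000098
  k=2: C(13,2)·0.61^2·0.39^11 = 0.000921
  k=3: C(13,3)·0.61^3·0.39^10 = 0.005284
  k=4: C(13,4)·0.61^4·0.39^9 = 0.020664
P(X ≤ 4) = 0.026973

0.0270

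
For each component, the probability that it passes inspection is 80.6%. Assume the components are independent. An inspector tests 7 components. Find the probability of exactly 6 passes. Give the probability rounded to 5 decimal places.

X ~ Binomial(n=7, p=0.806).
P(X=6) = C(7,6) · p^6 · (1−p)^1
= 7 · 0.27416 · 0.194 = 0.3723146

0.37231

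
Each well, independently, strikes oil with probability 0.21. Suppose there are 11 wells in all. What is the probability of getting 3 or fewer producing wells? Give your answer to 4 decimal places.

0.8160

X ~ Binomial(11, 0.21); P(X ≤ 3) = Σ C(11,k) p^k (1−p)^(11−k) over k:
  k=0: C(11,0)·0.21^0·0.79^11 = 0.074799
  k=1: C(11,1)·0.21^1·0.79^10 = 0.218717
  k=2: C(11,2)·0.21^2·0.79^9 = 0.290700
  k=3: C(11,3)·0.21^3·0.79^8 = 0.231824
Total = 0.816041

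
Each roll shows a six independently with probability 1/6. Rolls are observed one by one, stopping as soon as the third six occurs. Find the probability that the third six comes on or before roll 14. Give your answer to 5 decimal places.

0.42052

Finishing within 14 rolls ⇔ at least 3 successes in the first 14. With X ~ Binomial(14, 0.166667), P(Y ≤ 14) = 1 − P(X ≤ 2).
  k=0: C(14,0)·0.166667^0·0.833333^14 = 0.0778866
  k=1: C(14,1)·0.166667^1·0.833333^13 = 0.2180824
  k=2: C(14,2)·0.166667^2·0.833333^12 = 0.2835071
1 − 0.5794760 = 0.4205240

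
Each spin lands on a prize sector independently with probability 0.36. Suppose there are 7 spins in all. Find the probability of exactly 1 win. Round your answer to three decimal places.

X ~ Binomial(n=7, p=0.36).
P(X=1) = C(7,1) · p^1 · (1−p)^6
= 7 · 0.36 · 0.068719 = 0.17317

0.173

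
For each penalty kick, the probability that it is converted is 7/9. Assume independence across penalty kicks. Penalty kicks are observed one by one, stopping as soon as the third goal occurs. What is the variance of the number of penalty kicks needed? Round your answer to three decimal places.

1.102

Y = total penalty kicks until the third success; negative binomial with r=3, p=0.777778.
Var(Y) = r(1−p)/p² = 3·0.222222 / 0.777778² = 1.10204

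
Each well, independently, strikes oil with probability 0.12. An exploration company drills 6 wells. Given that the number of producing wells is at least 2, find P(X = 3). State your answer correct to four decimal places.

0.1513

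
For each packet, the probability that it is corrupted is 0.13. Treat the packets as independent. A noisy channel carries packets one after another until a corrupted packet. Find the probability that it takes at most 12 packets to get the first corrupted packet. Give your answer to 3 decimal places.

0.812

Y = number of packets to the first success; geometric, p = 0.13.
P(Y ≤ 12) = 1 − (1−p)^12 = 1 − 0.18803 = 0.81197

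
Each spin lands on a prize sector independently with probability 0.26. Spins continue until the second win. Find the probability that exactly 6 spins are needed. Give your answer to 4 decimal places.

0.1014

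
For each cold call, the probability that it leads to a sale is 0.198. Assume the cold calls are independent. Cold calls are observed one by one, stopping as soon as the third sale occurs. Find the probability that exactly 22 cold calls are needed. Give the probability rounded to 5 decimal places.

0.02463

Y = trial on which the third success occurs; negative binomial, r=3, p=0.198.
P(Y=22) = C(21,2) · p^3 · (1−p)^19
= 210 · 0.0077624 · 0.015112 = 0.0246336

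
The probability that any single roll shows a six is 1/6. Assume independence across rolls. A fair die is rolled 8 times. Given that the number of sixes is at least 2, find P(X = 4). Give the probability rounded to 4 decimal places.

X ~ Binomial(8, 0.166667). Want P(X=4 | X≥2) = P(X=4) / P(X≥2).
P(X=4) = C(8,4)·0.166667^4·0.833333^4 = 0.026048
P(X≥2) = 1 − 0.232568 − 0.372109 = 0.395323
Ratio = 0.026048 / 0.395323 = 0.065889

0.0659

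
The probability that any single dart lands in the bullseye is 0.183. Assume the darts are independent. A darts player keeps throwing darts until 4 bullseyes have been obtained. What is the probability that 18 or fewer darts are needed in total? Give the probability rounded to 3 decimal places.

0.425

Finishing within 18 darts ⇔ at least 4 successes in the first 18. With X ~ Binomial(18, 0.183), P(Y ≤ 18) = 1 − P(X ≤ 3).
  k=0: C(18,0)·0.183^0·0.817^18 = 0.02630
  k=1: C(18,1)·0.183^1·0.817^17 = 0.10605
  k=2: C(18,2)·0.183^2·0.817^16 = 0.20190
  k=3: C(18,3)·0.183^3·0.817^15 = 0.24120
1 − 0.57545 = 0.42455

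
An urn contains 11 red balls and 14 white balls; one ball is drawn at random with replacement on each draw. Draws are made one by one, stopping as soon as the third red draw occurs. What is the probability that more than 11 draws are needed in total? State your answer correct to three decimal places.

0.074

Needing more than 11 draws ⇔ fewer than 3 successes in the first 11. With X ~ Binomial(11, 0.44), P(Y > 11) = P(X ≤ 2).
  k=0: C(11,0)·0.44^0·0.56^11 = 0.00170
  k=1: C(11,1)·0.44^1·0.56^10 = 0.01468
  k=2: C(11,2)·0.44^2·0.56^9 = 0.05767
P(X ≤ 2) = 0.07405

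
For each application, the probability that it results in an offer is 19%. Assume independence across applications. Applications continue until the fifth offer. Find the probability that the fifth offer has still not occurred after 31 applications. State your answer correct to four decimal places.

Needing more than 31 applications ⇔ fewer than 5 successes in the first 31. With X ~ Binomial(31, 0.19), P(Y > 31) = P(X ≤ 4).
  k=0: C(31,0)·0.19^0·0.81^31 = 0.001456
  k=1: C(31,1)·0.19^1·0.81^30 = 0.010584
  k=2: C(31,2)·0.19^2·0.81^29 = 0.037241
  k=3: C(31,3)·0.19^3·0.81^28 = 0.084444
  k=4: C(31,4)·0.19^4·0.81^27 = 0.138656
P(X ≤ 4) = 0.272381

0.2724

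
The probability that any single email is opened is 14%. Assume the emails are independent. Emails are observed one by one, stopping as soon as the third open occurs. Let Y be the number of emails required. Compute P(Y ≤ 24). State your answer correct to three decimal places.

Finishing within 24 emails ⇔ at least 3 successes in the first 24. With X ~ Binomial(24, 0.14), P(Y ≤ 24) = 1 − P(X ≤ 2).
  k=0: C(24,0)·0.14^0·0.86^24 = 0.02679
  k=1: C(24,1)·0.14^1·0.86^23 = 0.10467
  k=2: C(24,2)·0.14^2·0.86^22 = 0.19594
1 − 0.32740 = 0.67260

0.673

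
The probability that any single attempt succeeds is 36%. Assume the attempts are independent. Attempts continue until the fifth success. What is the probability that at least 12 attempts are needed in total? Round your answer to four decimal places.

0.6419

Needing more than 11 attempts ⇔ fewer than 5 successes in the first 11. With X ~ Binomial(11, 0.36), P(Y > 11) = P(X ≤ 4).
  k=0: C(11,0)·0.36^0·0.64^11 = 0.007379
  k=1: C(11,1)·0.36^1·0.64^10 = 0.045656
  k=2: C(11,2)·0.36^2·0.64^9 = 0.128407
  k=3: C(11,3)·0.36^3·0.64^8 = 0.216686
  k=4: C(11,4)·0.36^4·0.64^7 = 0.243772
P(X ≤ 4) = 0.641899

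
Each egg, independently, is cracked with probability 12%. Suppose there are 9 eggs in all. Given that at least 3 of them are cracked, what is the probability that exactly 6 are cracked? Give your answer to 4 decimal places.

X ~ Binomial(9, 0.12). Want P(X=6 | X≥3) = P(X=6) / P(X≥3).
P(X=6) = C(9,6)·0.12^6·0.88^3 = 0.000171
P(X≥3) = 1 − 0.316478 − 0.388405 − 0.211857 = 0.083259
Ratio = 0.000171 / 0.083259 = 0.002053

0.0021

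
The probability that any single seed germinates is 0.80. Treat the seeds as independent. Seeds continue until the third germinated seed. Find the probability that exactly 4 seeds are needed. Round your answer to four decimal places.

Y = trial on which the third success occurs; negative binomial, r=3, p=0.80.
P(Y=4) = C(3,2) · p^3 · (1−p)^1
= 3 · 0.512 · 0.2 = 0.307200

0.3072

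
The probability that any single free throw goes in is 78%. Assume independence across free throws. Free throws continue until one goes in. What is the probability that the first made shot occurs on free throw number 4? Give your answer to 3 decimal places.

0.008

Geometric (trials to first success), p = 0.78.
P(Y = 4) = (1−p)^3 · p = 0.010648 · 0.78 = 0.00831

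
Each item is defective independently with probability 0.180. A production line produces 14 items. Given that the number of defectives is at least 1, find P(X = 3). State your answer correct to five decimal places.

0.25511

X ~ Binomial(14, 0.18). Want P(X=3 | X≥1) = P(X=3) / P(X≥1).
P(X=3) = C(14,3)·0.18^3·0.82^11 = 0.2392606
P(X≥1) = 1 − 0.0621432 = 0.9378568
Ratio = 0.2392606 / 0.9378568 = 0.2551143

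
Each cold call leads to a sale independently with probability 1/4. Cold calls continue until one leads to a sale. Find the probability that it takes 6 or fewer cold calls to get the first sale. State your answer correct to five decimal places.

0.82202

Y = number of cold calls to the first success; geometric, p = 0.25.
P(Y ≤ 6) = 1 − (1−p)^6 = 1 − 0.1779785 = 0.8220215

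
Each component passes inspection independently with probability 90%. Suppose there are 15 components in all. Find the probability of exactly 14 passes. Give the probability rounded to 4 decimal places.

0.3432

X ~ Binomial(n=15, p=0.90).
P(X=14) = C(15,14) · p^14 · (1−p)^1
= 15 · 0.22877 · 0.1 = 0.343152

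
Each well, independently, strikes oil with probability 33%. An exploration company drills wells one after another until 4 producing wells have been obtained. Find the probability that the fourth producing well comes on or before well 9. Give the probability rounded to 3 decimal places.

0.342

Finishing within 9 wells ⇔ at least 4 successes in the first 9. With X ~ Binomial(9, 0.33), P(Y ≤ 9) = 1 − P(X ≤ 3).
  k=0: C(9,0)·0.33^0·0.67^9 = 0.02721
  k=1: C(9,1)·0.33^1·0.67^8 = 0.12060
  k=2: C(9,2)·0.33^2·0.67^7 = 0.23760
  k=3: C(9,3)·0.33^3·0.67^6 = 0.27307
1 − 0.65848 = 0.34152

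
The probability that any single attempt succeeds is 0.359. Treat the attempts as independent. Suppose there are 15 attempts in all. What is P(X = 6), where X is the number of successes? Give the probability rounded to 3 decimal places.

X ~ Binomial(n=15, p=0.359).
P(X=6) = C(15,6) · p^6 · (1−p)^9
= 5005 · 0.0021408 · 0.018269 = 0.19575

0.196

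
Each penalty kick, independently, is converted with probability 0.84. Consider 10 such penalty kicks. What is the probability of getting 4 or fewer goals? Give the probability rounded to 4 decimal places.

X ~ Binomial(10, 0.84); P(X ≤ 4) = Σ C(10,k) p^k (1−p)^(10−k) over k:
  k=0: C(10,0)·0.84^0·0.16^10 = 0.000000
  k=1: C(10,1)·0.84^1·0.16^9 = 0.000001
  k=2: C(10,2)·0.84^2·0.16^8 = 0.000014
  k=3: C(10,3)·0.84^3·0.16^7 = 0.000191
  k=4: C(10,4)·0.84^4·0.16^6 = 0.001754
Total = 0.001959

0.0020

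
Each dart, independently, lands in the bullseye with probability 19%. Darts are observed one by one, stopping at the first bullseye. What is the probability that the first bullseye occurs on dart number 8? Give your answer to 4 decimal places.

0.0435

Geometric (trials to first success), p = 0.19.
P(Y = 8) = (1−p)^7 · p = 0.22877 · 0.19 = 0.043466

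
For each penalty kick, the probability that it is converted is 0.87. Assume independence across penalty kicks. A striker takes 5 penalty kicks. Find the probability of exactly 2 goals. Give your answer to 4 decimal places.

0.0166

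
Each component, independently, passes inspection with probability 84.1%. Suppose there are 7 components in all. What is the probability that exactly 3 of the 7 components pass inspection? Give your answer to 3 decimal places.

0.013

X ~ Binomial(n=7, p=0.841).
P(X=3) = C(7,3) · p^3 · (1−p)^4
= 35 · 0.59482 · 0.00063913 = 0.01331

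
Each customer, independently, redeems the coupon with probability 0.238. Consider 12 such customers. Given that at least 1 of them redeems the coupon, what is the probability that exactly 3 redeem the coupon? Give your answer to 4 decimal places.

X ~ Binomial(12, 0.238). Want P(X=3 | X≥1) = P(X=3) / P(X≥1).
P(X=3) = C(12,3)·0.238^3·0.762^9 = 0.256891
P(X≥1) = 1 − 0.038323 = 0.961677
Ratio = 0.256891 / 0.961677 = 0.267128

0.2671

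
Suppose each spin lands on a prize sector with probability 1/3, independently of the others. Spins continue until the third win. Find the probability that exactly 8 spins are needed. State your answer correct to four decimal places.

0.1024

Y = trial on which the third success occurs; negative binomial, r=3, p=0.333333.
P(Y=8) = C(7,2) · p^3 · (1−p)^5
= 21 · 0.037037 · 0.13169 = 0.102423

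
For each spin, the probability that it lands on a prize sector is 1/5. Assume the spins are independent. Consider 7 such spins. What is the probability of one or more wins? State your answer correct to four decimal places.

0.7903

P(at least one) = 1 − P(none) = 1 − (1 − 0.20)^7
= 1 − 0.209715 = 0.790285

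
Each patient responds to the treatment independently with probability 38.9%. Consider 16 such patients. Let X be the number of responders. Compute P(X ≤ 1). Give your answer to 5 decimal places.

X ~ Binomial(16, 0.389); P(X ≤ 1) = Σ C(16,k) p^k (1−p)^(16−k) over k:
  k=0: C(16,0)·0.389^0·0.611^16 = 0.0003773
  k=1: C(16,1)·0.389^1·0.611^15 = 0.0038432
Total = 0.0042204

0.00422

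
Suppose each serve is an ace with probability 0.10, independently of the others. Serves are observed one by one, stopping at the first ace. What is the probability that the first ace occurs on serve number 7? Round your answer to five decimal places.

Geometric (trials to first success), p = 0.10.
P(Y = 7) = (1−p)^6 · p = 0.53144 · 0.10 = 0.0531441

0.05314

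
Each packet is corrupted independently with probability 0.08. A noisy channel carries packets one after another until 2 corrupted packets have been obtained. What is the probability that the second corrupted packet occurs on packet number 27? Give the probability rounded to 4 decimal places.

0.0207

Y = trial on which the second success occurs; negative binomial, r=2, p=0.08.
P(Y=27) = C(26,1) · p^2 · (1−p)^25
= 26 · 0.0064 · 0.12436 = 0.020694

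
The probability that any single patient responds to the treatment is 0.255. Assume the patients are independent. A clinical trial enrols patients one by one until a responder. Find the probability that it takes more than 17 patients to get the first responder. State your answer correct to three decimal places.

0.007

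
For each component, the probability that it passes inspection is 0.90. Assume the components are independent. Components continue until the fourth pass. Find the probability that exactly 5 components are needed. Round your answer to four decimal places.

0.2624

Y = trial on which the fourth success occurs; negative binomial, r=4, p=0.90.
P(Y=5) = C(4,3) · p^4 · (1−p)^1
= 4 · 0.6561 · 0.1 = 0.262440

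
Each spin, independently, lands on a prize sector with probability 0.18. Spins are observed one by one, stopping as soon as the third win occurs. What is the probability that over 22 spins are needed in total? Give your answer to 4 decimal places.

Needing more than 22 spins ⇔ fewer than 3 successes in the first 22. With X ~ Binomial(22, 0.18), P(Y > 22) = P(X ≤ 2).
  k=0: C(22,0)·0.18^0·0.82^22 = 0.012703
  k=1: C(22,1)·0.18^1·0.82^21 = 0.061346
  k=2: C(22,2)·0.18^2·0.82^20 = 0.141395
P(X ≤ 2) = 0.215444

0.2154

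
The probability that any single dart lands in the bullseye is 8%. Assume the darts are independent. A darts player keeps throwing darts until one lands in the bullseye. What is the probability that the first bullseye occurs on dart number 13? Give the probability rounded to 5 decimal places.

Geometric (trials to first success), p = 0.08.
P(Y = 13) = (1−p)^12 · p = 0.36767 · 0.08 = 0.0294133

0.02941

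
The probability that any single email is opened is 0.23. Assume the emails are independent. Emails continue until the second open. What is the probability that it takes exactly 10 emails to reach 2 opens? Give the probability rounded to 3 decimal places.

0.059

Y = trial on which the second success occurs; negative binomial, r=2, p=0.23.
P(Y=10) = C(9,1) · p^2 · (1−p)^8
= 9 · 0.0529 · 0.12357 = 0.05883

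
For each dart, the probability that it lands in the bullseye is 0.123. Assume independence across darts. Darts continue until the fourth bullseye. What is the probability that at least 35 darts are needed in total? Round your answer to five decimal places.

0.38423

Needing more than 34 darts ⇔ fewer than 4 successes in the first 34. With X ~ Binomial(34, 0.123), P(Y > 34) = P(X ≤ 3).
  k=0: C(34,0)·0.123^0·0.877^34 = 0.0115342
  k=1: C(34,1)·0.123^1·0.877^33 = 0.0550010
  k=2: C(34,2)·0.123^2·0.877^32 = 0.1272800
  k=3: C(34,3)·0.123^3·0.877^31 = 0.1904120
P(X ≤ 3) = 0.3842271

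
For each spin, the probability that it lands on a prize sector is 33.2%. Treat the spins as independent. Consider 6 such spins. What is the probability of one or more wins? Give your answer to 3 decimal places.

P(at least one) = 1 − P(none) = 1 − (1 − 0.332)^6
= 1 − 0.08885 = 0.91115

0.911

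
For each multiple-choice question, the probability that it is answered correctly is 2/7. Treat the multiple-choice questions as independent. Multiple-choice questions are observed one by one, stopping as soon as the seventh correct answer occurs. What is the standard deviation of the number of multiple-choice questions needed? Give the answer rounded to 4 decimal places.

7.8262

Y = total multiple-choice questions until the seventh success; negative binomial with r=7, p=0.285714.
SD(Y) = √[r(1−p)/p²] = √(61.250000) = 7.826238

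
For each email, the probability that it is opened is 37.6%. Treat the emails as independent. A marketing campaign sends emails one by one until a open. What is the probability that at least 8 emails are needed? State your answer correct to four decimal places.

Y = number of emails to the first success; geometric, p = 0.376.
P(Y > 7) = P(first 7 all fail) = (1−p)^7 = 0.036838

0.0368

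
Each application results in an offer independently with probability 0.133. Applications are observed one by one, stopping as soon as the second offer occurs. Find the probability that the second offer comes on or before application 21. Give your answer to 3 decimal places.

Finishing within 21 applications ⇔ at least 2 successes in the first 21. With X ~ Binomial(21, 0.133), P(Y ≤ 21) = 1 − P(X ≤ 1).
  k=0: C(21,0)·0.133^0·0.867^21 = 0.04993
  k=1: C(21,1)·0.133^1·0.867^20 = 0.16086
1 − 0.21080 = 0.78920

0.789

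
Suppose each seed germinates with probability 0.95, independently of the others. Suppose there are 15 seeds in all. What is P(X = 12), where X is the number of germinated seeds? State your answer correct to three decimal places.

0.031

X ~ Binomial(n=15, p=0.95).
P(X=12) = C(15,12) · p^12 · (1−p)^3
= 455 · 0.54036 · 0.000125 = 0.03073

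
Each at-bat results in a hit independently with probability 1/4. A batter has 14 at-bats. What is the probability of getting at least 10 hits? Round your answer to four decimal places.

0.0003

X ~ Binomial(14, 0.25); P(X ≥ 10) = Σ C(14,k) p^k (1−p)^(14−k) over k:
  k=10: C(14,10)·0.25^10·0.75^4 = 0.000302
  k=11: C(14,11)·0.25^11·0.75^3 = 0.000037
  k=12: C(14,12)·0.25^12·0.75^2 = 0.000003
  k=13: C(14,13)·0.25^13·0.75^1 = 0.000000
  k=14: C(14,14)·0.25^14·0.75^0 = 0.000000
Total = 0.000342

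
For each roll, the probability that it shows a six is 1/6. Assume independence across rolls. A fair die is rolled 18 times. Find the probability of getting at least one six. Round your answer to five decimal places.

0.96244

P(at least one) = 1 − P(none) = 1 − (1 − 0.166667)^18
= 1 − 0.0375610 = 0.9624390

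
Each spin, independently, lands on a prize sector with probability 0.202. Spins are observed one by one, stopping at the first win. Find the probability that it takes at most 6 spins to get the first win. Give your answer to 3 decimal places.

Y = number of spins to the first success; geometric, p = 0.202.
P(Y ≤ 6) = 1 − (1−p)^6 = 1 − 0.25824 = 0.74176

0.742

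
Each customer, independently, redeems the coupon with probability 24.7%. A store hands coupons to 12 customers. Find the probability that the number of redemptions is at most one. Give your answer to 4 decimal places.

0.1640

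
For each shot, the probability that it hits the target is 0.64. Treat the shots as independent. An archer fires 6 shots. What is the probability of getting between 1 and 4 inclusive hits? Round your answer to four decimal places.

X ~ Binomial(6, 0.64); P(1 ≤ X ≤ 4) = Σ C(6,k) p^k (1−p)^(6−k) over k:
  k=1: C(6,1)·0.64^1·0.36^5 = 0.023219
  k=2: C(6,2)·0.64^2·0.36^4 = 0.103196
  k=3: C(6,3)·0.64^3·0.36^3 = 0.244612
  k=4: C(6,4)·0.64^4·0.36^2 = 0.326149
Total = 0.697176

0.6972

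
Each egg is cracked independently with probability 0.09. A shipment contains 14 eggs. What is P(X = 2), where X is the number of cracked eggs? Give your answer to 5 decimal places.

0.23770

X ~ Binomial(n=14, p=0.09).
P(X=2) = C(14,2) · p^2 · (1−p)^12
= 91 · 0.0081 · 0.32248 = 0.2376967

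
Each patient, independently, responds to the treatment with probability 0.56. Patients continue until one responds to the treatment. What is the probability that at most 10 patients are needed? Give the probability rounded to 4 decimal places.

Y = number of patients to the first success; geometric, p = 0.56.
P(Y ≤ 10) = 1 − (1−p)^10 = 1 − 0.000272 = 0.999728

0.9997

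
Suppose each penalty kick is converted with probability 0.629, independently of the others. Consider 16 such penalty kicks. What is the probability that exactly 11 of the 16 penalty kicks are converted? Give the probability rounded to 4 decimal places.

0.1872

X ~ Binomial(n=16, p=0.629).
P(X=11) = C(16,11) · p^11 · (1−p)^5
= 4368 · 0.0060976 · 0.0070286 = 0.187201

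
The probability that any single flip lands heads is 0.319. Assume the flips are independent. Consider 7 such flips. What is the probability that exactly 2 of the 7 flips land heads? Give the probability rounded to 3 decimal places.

0.313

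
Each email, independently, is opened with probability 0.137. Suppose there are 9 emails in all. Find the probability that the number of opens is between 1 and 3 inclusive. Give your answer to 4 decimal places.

0.7095

X ~ Binomial(9, 0.137); P(1 ≤ X ≤ 3) = Σ C(9,k) p^k (1−p)^(9−k) over k:
  k=1: C(9,1)·0.137^1·0.863^8 = 0.379358
  k=2: C(9,2)·0.137^2·0.863^7 = 0.240890
  k=3: C(9,3)·0.137^3·0.863^6 = 0.089229
Total = 0.709477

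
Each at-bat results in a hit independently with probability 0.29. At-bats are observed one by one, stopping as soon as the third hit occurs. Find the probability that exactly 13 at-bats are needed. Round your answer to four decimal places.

0.0524

Y = trial on which the third success occurs; negative binomial, r=3, p=0.29.
P(Y=13) = C(12,2) · p^3 · (1−p)^10
= 66 · 0.024389 · 0.032552 = 0.052399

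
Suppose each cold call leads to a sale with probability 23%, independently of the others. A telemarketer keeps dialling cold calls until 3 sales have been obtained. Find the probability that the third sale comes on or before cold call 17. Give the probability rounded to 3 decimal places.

0.786

Finishing within 17 cold calls ⇔ at least 3 successes in the first 17. With X ~ Binomial(17, 0.23), P(Y ≤ 17) = 1 − P(X ≤ 2).
  k=0: C(17,0)·0.23^0·0.77^17 = 0.01176
  k=1: C(17,1)·0.23^1·0.77^16 = 0.05971
  k=2: C(17,2)·0.23^2·0.77^15 = 0.14268
1 − 0.21414 = 0.78586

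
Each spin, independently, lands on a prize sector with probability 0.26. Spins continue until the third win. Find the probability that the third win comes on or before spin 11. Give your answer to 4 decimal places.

0.5753

Finishing within 11 spins ⇔ at least 3 successes in the first 11. With X ~ Binomial(11, 0.26), P(Y ≤ 11) = 1 − P(X ≤ 2).
  k=0: C(11,0)·0.26^0·0.74^11 = 0.036438
  k=1: C(11,1)·0.26^1·0.74^10 = 0.140826
  k=2: C(11,2)·0.26^2·0.74^9 = 0.247397
1 − 0.424661 = 0.575339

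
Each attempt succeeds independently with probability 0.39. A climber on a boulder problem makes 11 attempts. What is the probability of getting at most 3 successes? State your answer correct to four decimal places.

X ~ Binomial(11, 0.39); P(X ≤ 3) = Σ C(11,k) p^k (1−p)^(11−k) over k:
  k=0: C(11,0)·0.39^0·0.61^11 = 0.004351
  k=1: C(11,1)·0.39^1·0.61^10 = 0.030602
  k=2: C(11,2)·0.39^2·0.61^9 = 0.097827
  k=3: C(11,3)·0.39^3·0.61^8 = 0.187636
Total = 0.320417

0.3204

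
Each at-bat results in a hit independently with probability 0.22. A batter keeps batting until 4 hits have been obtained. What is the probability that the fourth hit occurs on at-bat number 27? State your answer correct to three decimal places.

Y = trial on which the fourth success occurs; negative binomial, r=4, p=0.22.
P(Y=27) = C(26,3) · p^4 · (1−p)^23
= 2600 · 0.0023426 · 0.0032974 = 0.02008

0.020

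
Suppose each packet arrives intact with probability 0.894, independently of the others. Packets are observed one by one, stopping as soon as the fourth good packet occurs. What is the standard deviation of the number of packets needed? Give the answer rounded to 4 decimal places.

0.7284

Y = total packets until the fourth success; negative binomial with r=4, p=0.894.
SD(Y) = √[r(1−p)/p²] = √(0.530507) = 0.728359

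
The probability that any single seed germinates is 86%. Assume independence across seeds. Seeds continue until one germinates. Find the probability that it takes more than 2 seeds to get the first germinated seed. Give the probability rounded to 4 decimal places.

0.0196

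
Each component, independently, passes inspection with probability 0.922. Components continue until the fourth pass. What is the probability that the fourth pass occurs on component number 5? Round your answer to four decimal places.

Y = trial on which the fourth success occurs; negative binomial, r=4, p=0.922.
P(Y=5) = C(4,3) · p^4 · (1−p)^1
= 4 · 0.72264 · 0.078 = 0.225465

0.2255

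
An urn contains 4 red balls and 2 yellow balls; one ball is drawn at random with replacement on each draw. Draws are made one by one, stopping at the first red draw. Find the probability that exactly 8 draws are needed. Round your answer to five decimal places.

Geometric (trials to first success), p = 0.666667.
P(Y = 8) = (1−p)^7 · p = 0.00045725 · 0.666667 = 0.0003048

0.00030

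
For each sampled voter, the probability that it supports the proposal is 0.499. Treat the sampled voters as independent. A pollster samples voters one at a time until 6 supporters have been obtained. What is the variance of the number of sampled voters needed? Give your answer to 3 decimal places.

12.072

Y = total sampled voters until the sixth success; negative binomial with r=6, p=0.499.
Var(Y) = r(1−p)/p² = 6·0.501 / 0.499² = 12.07224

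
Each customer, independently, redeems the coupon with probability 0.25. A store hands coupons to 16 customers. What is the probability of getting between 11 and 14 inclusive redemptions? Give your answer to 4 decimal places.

0.0003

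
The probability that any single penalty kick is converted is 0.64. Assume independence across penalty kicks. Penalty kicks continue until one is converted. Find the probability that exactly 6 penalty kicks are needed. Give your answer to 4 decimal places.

Geometric (trials to first success), p = 0.64.
P(Y = 6) = (1−p)^5 · p = 0.0060466 · 0.64 = 0.003870

0.0039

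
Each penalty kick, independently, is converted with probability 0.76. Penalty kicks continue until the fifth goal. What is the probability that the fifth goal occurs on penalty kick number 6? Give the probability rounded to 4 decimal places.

0.3043

Y = trial on which the fifth success occurs; negative binomial, r=5, p=0.76.
P(Y=6) = C(5,4) · p^5 · (1−p)^1
= 5 · 0.25355 · 0.24 = 0.304263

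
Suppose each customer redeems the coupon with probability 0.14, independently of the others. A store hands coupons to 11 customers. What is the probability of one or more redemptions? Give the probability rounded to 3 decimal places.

P(at least one) = 1 − P(none) = 1 − (1 − 0.14)^11
= 1 − 0.19032 = 0.80968

0.810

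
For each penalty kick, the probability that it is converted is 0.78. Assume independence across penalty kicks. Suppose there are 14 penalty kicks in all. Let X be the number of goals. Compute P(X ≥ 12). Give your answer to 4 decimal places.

0.3761

X ~ Binomial(14, 0.78); P(X ≥ 12) = Σ C(14,k) p^k (1−p)^(14−k) over k:
  k=12: C(14,12)·0.78^12·0.22^2 = 0.223369
  k=13: C(14,13)·0.78^13·0.22^1 = 0.121837
  k=14: C(14,14)·0.78^14·0.22^0 = 0.030855
Total = 0.376061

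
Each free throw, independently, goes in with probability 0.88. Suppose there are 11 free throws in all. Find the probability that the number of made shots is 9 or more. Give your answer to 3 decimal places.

X ~ Binomial(11, 0.88); P(X ≥ 9) = Σ C(11,k) p^k (1−p)^(11−k) over k:
  k=9: C(11,9)·0.88^9·0.12^2 = 0.25065
  k=10: C(11,10)·0.88^10·0.12^1 = 0.36762
  k=11: C(11,11)·0.88^11·0.12^0 = 0.24508
Total = 0.86335

0.863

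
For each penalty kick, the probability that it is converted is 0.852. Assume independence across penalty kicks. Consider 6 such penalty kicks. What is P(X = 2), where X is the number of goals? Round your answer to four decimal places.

0.0052

X ~ Binomial(n=6, p=0.852).
P(X=2) = C(6,2) · p^2 · (1−p)^4
= 15 · 0.7259 · 0.00047979 = 0.005224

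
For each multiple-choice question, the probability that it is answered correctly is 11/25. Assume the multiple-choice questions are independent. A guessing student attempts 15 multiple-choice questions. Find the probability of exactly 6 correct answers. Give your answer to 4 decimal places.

X ~ Binomial(n=15, p=0.44).
P(X=6) = C(15,6) · p^6 · (1−p)^9
= 5005 · 0.0072563 · 0.0054162 = 0.196704

0.1967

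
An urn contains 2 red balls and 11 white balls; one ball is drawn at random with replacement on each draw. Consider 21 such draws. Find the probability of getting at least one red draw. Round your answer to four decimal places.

0.9700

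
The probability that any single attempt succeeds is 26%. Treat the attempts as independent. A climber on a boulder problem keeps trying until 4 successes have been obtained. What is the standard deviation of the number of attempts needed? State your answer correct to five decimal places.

6.61717

Y = total attempts until the fourth success; negative binomial with r=4, p=0.26.
SD(Y) = √[r(1−p)/p²] = √(43.7869822) = 6.6171733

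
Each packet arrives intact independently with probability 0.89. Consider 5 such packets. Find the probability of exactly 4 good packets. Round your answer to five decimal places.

0.34508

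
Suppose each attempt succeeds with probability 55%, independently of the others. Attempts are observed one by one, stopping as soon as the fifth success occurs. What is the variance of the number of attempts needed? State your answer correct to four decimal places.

Y = total attempts until the fifth success; negative binomial with r=5, p=0.55.
Var(Y) = r(1−p)/p² = 5·0.45 / 0.55² = 7.438017

7.4380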